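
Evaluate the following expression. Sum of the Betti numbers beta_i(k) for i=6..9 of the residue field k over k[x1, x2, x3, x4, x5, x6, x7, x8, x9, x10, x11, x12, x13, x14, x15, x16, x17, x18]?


Koszul resolution: beta_i(k)=C(n,i), n=18
C(18,6)=18564, C(18,7)=31824, C(18,8)=43758, C(18,9)=48620
Sum=142766


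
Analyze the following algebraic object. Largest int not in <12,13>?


gcd(12,13)=1 => F=ab-a-b=12*13-12-13=156-25=131


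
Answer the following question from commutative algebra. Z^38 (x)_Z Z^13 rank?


rank(M(x)N) = rank(M)*rank(N)
38*13 = 494


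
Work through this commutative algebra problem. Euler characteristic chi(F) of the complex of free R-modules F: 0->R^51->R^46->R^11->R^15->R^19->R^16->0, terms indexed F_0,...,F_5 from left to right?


chi = sum (-1)^i * rank:
(-1)^0*51=51
(-1)^1*46=-46
(-1)^2*11=11
(-1)^3*15=-15
(-1)^4*19=19
(-1)^5*16=-16
chi=4


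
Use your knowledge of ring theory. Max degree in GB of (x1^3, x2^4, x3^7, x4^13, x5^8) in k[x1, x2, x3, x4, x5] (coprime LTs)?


Pure powers, coprime LTs => already GB.
Degrees: 3, 4, 7, 13, 8
Max=13


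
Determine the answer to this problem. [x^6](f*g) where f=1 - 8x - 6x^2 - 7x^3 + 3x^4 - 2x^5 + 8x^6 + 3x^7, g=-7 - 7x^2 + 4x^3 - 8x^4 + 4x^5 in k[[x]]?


[x^6] = sum a_i*b_j, i+j=6
  -8*4=-32
  -6*-8=48
  -7*4=-28
  3*-7=-21
  8*-7=-56
Sum=-89


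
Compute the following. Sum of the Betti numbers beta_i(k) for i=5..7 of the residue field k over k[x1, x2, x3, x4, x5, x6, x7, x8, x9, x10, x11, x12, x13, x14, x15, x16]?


Koszul resolution: beta_i(k)=C(n,i), n=16
C(16,5)=4368, C(16,6)=8008, C(16,7)=11440
Sum=23816


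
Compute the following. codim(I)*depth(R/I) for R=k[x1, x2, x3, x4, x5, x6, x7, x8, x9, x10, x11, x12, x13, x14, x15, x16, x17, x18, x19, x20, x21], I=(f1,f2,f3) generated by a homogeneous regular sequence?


codim=3, depth=dim(R/I)=21-3=18
Product=3*18=54


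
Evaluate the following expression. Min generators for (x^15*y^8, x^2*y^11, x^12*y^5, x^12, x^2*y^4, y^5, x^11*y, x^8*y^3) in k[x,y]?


Remove redundant (divisible by others).
x^12*y^5 redundant.
x^15*y^8 redundant.
x^2*y^11 redundant.
Min: x^12, x^11*y, x^8*y^3, x^2*y^4, y^5
Count=5


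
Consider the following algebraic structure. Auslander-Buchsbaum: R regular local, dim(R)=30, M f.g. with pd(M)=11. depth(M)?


pd+depth=depth(R)=30
depth=30-11=19


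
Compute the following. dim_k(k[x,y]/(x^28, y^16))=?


Basis: x^i*y^j, i<28, j<16
28*16=448


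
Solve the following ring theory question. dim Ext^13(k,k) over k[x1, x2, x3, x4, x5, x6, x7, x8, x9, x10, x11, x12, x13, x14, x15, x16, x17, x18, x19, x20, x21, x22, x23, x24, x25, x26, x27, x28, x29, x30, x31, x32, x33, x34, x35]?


C(n,i)=C(35,13)=1476337800


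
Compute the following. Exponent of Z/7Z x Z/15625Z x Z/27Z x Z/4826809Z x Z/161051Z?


Exponent = lcm of the cyclic orders; pairwise coprime => product.
7^1*5^6*3^3*13^6*11^5=7*15625*27*4826809*161051=2295648385514859375


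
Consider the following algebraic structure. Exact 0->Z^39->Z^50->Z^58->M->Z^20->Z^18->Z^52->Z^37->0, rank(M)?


Alt sum=0:
(-1)^0*39 + (-1)^1*50 + (-1)^2*58 + (-1)^3*? + (-1)^4*20 + (-1)^5*18 + (-1)^6*52 + (-1)^7*37=0
rank(M)=64


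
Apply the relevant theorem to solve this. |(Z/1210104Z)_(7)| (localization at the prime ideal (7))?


7-primary part: 1210104=7^5*72
Size=7^5=16807


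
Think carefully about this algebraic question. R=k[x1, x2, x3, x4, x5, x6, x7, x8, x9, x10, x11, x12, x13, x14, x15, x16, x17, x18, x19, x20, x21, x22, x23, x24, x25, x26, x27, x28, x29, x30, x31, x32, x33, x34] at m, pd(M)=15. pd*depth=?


pd+depth=34
depth=34-15=19
pd*depth=15*19=285


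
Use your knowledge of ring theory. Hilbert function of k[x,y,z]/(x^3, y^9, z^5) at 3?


Need i<3, j<9, k<5 with i+j+k=3.
For each i, j ranges over max(0,3-i-4)..min(8,3-i):
  i=0: j in [0,3] -> 4
  i=1: j in [0,2] -> 3
  i=2: j in [0,1] -> 2
H(3) = 4+3+2 = 9


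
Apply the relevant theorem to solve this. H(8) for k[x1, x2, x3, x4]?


C(d+n-1,n-1)=C(11,3)=165


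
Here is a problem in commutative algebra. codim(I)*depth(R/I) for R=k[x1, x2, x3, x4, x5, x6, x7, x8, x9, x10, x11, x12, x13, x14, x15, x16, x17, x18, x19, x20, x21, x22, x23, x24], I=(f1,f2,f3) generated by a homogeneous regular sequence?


codim=3, depth=dim(R/I)=24-3=21
Product=3*21=63


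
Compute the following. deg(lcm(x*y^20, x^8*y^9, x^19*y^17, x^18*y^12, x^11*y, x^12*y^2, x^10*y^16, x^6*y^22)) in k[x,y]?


lcm = componentwise max:
x: max(1,8,19,18,11,12,10,6)=19
y: max(20,9,17,12,1,2,16,22)=22
Total=19+22=41


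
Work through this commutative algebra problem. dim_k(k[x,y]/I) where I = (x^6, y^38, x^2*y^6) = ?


k[x,y]/I, I = (x^6, y^38, x^2*y^6)
Rect: 6x38=228. Corner: (6-2)x(38-6)=128.
dim = 228-128 = 100


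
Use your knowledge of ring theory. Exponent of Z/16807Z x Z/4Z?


Exponent = lcm of the cyclic orders; pairwise coprime => product.
7^5*2^2=16807*4=67228


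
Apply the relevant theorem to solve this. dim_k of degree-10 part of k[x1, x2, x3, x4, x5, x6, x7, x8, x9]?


C(d+n-1,n-1)=C(18,8)=43758


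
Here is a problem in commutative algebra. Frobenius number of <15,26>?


gcd(15,26)=1 => F=ab-a-b=15*26-15-26=390-41=349


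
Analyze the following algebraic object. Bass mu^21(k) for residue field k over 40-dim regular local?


C(n,i)=C(40,21)=131282408400


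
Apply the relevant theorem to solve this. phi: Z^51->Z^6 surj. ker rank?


rank(ker) = 51-6 = 45


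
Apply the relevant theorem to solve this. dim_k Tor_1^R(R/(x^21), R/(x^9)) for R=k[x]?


Tor_1(R/I,R/J)=(I cap J)/IJ=(x^21)/(x^30)
dim=30-21=min(21,9)=9


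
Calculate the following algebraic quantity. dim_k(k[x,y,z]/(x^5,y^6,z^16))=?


Basis: x^iy^jz^k, i<5,j<6,k<16
5*6*16=480


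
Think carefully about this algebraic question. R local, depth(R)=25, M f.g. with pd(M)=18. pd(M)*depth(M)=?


pd+depth=25
depth=25-18=7
pd*depth=18*7=126


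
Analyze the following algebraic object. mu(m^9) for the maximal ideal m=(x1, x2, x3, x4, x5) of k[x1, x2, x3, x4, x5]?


Graded Nakayama: mu(m^d) = dim_k (m^d/m^(d+1)) = #degree-9 monomials in 5 vars
C(n+d-1,d)=C(13,9)=715


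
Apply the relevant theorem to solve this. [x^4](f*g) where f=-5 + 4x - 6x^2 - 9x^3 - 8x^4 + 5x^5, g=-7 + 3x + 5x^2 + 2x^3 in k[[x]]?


[x^4] = sum a_i*b_j, i+j=4
  4*2=8
  -6*5=-30
  -9*3=-27
  -8*-7=56
Sum=7


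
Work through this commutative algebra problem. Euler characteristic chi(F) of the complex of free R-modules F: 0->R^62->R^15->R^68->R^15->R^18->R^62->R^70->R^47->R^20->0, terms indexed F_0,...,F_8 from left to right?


chi = sum (-1)^i * rank:
(-1)^0*62=62
(-1)^1*15=-15
(-1)^2*68=68
(-1)^3*15=-15
(-1)^4*18=18
(-1)^5*62=-62
(-1)^6*70=70
(-1)^7*47=-47
(-1)^8*20=20
chi=99


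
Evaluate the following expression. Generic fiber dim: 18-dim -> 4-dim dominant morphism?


dim(fiber)=dim(X)-dim(Y)=18-4=14


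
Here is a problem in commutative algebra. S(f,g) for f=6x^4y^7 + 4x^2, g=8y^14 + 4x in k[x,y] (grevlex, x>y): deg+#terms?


LT(f)=6x^4y^7, LT(g)=8y^14
lcm(LM)=x^4y^14
S(f,g) (scaled by 48 to clear denominators) = 8y^7*f - 6x^4*g = 32x^2y^7 - 24x^5
2 terms, deg 9.
9+2=11


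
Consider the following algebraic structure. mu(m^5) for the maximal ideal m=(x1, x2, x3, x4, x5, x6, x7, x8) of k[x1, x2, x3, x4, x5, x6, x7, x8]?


Graded Nakayama: mu(m^d) = dim_k (m^d/m^(d+1)) = #degree-5 monomials in 8 vars
C(n+d-1,d)=C(12,5)=792


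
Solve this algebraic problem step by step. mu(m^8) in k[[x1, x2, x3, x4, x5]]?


C(n+d-1,d)=C(12,8)=495


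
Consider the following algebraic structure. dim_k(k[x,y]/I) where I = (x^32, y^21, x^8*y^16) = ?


k[x,y]/I, I = (x^32, y^21, x^8*y^16)
Rect: 32x21=672. Corner: (32-8)x(21-16)=120.
dim = 672-120 = 552


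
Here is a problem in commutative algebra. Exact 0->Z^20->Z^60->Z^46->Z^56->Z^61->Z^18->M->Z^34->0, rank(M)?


Alt sum=0:
(-1)^0*20 + (-1)^1*60 + (-1)^2*46 + (-1)^3*56 + (-1)^4*61 + (-1)^5*18 + (-1)^6*? + (-1)^7*34=0
rank(M)=41


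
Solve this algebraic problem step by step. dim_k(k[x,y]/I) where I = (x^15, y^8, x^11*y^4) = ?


k[x,y]/I, I = (x^15, y^8, x^11*y^4)
Rect: 15x8=120. Corner: (15-11)x(8-4)=16.
dim = 120-16 = 104


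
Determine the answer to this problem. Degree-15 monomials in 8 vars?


C(d+n-1,n-1)=C(22,7)=170544


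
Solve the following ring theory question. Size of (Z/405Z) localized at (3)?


3-primary part: 405=3^4*5
Size=3^4=81


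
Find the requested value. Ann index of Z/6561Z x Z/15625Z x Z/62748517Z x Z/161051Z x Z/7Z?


Exponent = lcm of the cyclic orders; pairwise coprime => product.
3^8*5^6*13^7*11^5*7^1=6561*15625*62748517*161051*7=7251953249841440765625


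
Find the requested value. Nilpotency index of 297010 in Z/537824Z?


297010^k mod 537824:
k=1: 297010
k=2: 509796
k=3: 381416
k=4: 345744
k=5: 0
First zero at k = 5


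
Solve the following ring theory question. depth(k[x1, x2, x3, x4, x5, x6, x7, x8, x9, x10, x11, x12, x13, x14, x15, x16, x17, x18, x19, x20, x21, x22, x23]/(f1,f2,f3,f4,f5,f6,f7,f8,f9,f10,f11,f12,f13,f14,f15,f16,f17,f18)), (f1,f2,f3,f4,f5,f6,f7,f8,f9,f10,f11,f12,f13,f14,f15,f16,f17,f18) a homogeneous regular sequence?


depth(R)=23
depth(R/I)=23-18=5


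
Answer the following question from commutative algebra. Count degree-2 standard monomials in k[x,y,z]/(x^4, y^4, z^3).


Need i<4, j<4, k<3 with i+j+k=2.
For each i, j ranges over max(0,2-i-2)..min(3,2-i):
  i=0: j in [0,2] -> 3
  i=1: j in [0,1] -> 2
  i=2: j in [0,0] -> 1
H(2) = 3+2+1 = 6


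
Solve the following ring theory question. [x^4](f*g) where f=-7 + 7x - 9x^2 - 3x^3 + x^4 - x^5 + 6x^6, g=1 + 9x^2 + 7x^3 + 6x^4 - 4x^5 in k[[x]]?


[x^4] = sum a_i*b_j, i+j=4
  -7*6=-42
  7*7=49
  -9*9=-81
  1*1=1
Sum=-73


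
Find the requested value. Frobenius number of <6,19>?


gcd(6,19)=1 => F=ab-a-b=6*19-6-19=114-25=89


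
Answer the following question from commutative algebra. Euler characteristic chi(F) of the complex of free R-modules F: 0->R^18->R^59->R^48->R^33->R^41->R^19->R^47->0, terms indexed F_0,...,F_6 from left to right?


chi = sum (-1)^i * rank:
(-1)^0*18=18
(-1)^1*59=-59
(-1)^2*48=48
(-1)^3*33=-33
(-1)^4*41=41
(-1)^5*19=-19
(-1)^6*47=47
chi=43


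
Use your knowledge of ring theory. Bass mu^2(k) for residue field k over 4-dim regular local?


C(n,i)=C(4,2)=6


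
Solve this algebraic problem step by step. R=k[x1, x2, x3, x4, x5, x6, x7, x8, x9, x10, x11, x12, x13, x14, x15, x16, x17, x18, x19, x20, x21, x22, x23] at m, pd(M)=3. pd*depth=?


pd+depth=23
depth=23-3=20
pd*depth=3*20=60


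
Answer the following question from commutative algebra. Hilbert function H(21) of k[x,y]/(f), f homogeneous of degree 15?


H(t)=d for t>=d-1.
d=15, t=21
H(21)=15


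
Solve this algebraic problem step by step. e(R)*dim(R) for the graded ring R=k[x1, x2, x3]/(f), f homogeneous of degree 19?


e(R)=deg(f)=19, dim(R)=3-1=2
e*dim=19*2=38


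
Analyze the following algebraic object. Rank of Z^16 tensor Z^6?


rank(M(x)N) = rank(M)*rank(N)
16*6 = 96


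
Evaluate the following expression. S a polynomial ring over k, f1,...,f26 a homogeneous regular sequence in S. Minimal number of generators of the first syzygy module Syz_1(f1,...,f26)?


Regular sequence => Koszul complex is the minimal free resolution.
Syz_1 minimally generated by Koszul relations f_i*e_j - f_j*e_i (i<j): mu(Syz_1) = beta_2 = C(m,2) = m(m-1)/2
m=26
26*25/2 = 325


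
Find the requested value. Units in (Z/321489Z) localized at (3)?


Local ring = Z/6561Z.
phi(6561) = 3^7*(3-1) = 4374


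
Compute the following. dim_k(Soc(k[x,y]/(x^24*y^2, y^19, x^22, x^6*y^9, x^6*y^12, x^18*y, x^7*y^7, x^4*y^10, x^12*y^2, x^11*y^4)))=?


Socle = ann(m) = span of standard monomials u with x*u, y*u in I (staircase corners).
Redundant generators: x^24*y^2, x^6*y^12
Minimal generators: x^22, x^18*y, x^12*y^2, x^11*y^4, x^7*y^7, x^6*y^9, x^4*y^10, y^19
Corners: x^3y^18, x^5y^9, x^6y^8, x^10y^6, x^11y^3, x^17y, x^21
Socle dim=7


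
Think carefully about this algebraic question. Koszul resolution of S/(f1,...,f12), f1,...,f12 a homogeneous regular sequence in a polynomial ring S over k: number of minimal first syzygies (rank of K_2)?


Regular sequence => Koszul complex is the minimal free resolution.
Syz_1 minimally generated by Koszul relations f_i*e_j - f_j*e_i (i<j): mu(Syz_1) = beta_2 = C(m,2) = m(m-1)/2
m=12
12*11/2 = 66


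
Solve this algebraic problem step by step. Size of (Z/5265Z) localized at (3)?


3-primary part: 5265=3^4*65
Size=3^4=81


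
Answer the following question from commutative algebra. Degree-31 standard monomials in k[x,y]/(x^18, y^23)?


k[x,y], I = (x^18, y^23), d = 31
Need i < 18 and d-i < 23.
Range: 9 <= i <= 17.
H(31) = 9


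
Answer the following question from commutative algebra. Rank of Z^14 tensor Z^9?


rank(M(x)N) = rank(M)*rank(N)
14*9 = 126


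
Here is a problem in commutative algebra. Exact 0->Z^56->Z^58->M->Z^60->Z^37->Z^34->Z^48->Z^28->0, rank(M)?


Alt sum=0:
(-1)^0*56 + (-1)^1*58 + (-1)^2*? + (-1)^3*60 + (-1)^4*37 + (-1)^5*34 + (-1)^6*48 + (-1)^7*28=0
rank(M)=39


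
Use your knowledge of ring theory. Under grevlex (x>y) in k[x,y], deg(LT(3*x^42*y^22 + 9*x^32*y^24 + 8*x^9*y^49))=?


LT: 3*x^42*y^22
deg_x=42, deg_y=22
Total=42+22=64


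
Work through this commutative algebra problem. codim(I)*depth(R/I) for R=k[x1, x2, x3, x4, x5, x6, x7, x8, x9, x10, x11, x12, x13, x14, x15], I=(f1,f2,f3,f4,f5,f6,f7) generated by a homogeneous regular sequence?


codim=7, depth=dim(R/I)=15-7=8
Product=7*8=56


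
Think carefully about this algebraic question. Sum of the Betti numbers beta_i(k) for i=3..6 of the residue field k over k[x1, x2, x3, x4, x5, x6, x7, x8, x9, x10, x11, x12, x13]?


Koszul resolution: beta_i(k)=C(n,i), n=13
C(13,3)=286, C(13,4)=715, C(13,5)=1287, C(13,6)=1716
Sum=4004


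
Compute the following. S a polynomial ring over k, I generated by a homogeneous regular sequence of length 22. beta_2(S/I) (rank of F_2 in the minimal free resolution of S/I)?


Regular sequence => Koszul complex is the minimal free resolution.
Syz_1 minimally generated by Koszul relations f_i*e_j - f_j*e_i (i<j): mu(Syz_1) = beta_2 = C(m,2) = m(m-1)/2
m=22
22*21/2 = 231


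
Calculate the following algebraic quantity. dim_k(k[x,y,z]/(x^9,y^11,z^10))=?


Basis: x^iy^jz^k, i<9,j<11,k<10
9*11*10=990


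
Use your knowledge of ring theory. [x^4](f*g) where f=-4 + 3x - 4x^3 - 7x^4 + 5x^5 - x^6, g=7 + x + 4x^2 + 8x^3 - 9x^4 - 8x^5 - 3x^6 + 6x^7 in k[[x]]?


[x^4] = sum a_i*b_j, i+j=4
  -4*-9=36
  3*8=24
  -4*1=-4
  -7*7=-49
Sum=7


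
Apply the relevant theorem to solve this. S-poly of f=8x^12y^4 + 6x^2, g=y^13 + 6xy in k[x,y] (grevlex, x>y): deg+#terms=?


LT(f)=8x^12y^4, LT(g)=y^13
lcm(LM)=x^12y^13
S(f,g) (scaled by 8 to clear denominators) = y^9*f - 8x^12*g = -48x^13y + 6x^2y^9
2 terms, deg 14.
14+2=16


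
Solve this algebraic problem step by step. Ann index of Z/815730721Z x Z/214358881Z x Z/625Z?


Exponent = lcm of the cyclic orders; pairwise coprime => product.
13^8*11^8*5^4=815730721*214358881*625=109286952844302000625


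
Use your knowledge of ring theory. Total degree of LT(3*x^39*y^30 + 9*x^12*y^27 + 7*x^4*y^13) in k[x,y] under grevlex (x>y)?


LT: 3*x^39*y^30
deg_x=39, deg_y=30
Total=39+30=69


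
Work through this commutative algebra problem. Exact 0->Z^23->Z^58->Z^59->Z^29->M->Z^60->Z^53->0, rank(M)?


Alt sum=0:
(-1)^0*23 + (-1)^1*58 + (-1)^2*59 + (-1)^3*29 + (-1)^4*? + (-1)^5*60 + (-1)^6*53=0
rank(M)=12


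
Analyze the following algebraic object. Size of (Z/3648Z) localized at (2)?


2-primary part: 3648=2^6*57
Size=2^6=64


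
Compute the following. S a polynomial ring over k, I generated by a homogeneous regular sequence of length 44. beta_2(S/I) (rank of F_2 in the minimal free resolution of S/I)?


Regular sequence => Koszul complex is the minimal free resolution.
Syz_1 minimally generated by Koszul relations f_i*e_j - f_j*e_i (i<j): mu(Syz_1) = beta_2 = C(m,2) = m(m-1)/2
m=44
44*43/2 = 946


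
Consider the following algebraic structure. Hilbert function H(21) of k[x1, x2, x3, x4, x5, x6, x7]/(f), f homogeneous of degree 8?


C(27,6)-C(19,6)=296010-27132=268878


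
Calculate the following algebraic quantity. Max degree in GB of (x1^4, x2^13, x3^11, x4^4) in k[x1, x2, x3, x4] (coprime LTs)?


Pure powers, coprime LTs => already GB.
Degrees: 4, 13, 11, 4
Max=13


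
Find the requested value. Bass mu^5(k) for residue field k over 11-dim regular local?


C(n,i)=C(11,5)=462


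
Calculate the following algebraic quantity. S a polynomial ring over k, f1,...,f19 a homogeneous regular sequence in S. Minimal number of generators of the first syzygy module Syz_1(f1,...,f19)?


Regular sequence => Koszul complex is the minimal free resolution.
Syz_1 minimally generated by Koszul relations f_i*e_j - f_j*e_i (i<j): mu(Syz_1) = beta_2 = C(m,2) = m(m-1)/2
m=19
19*18/2 = 171


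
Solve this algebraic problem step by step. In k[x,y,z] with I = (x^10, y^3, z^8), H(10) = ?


Need i<10, j<3, k<8 with i+j+k=10.
For each i, j ranges over max(0,10-i-7)..min(2,10-i):
  i=0: j in [3,2] -> 0
  i=1: j in [2,2] -> 1
  i=2: j in [1,2] -> 2
  i=3: j in [0,2] -> 3
  i=4: j in [0,2] -> 3
  i=5: j in [0,2] -> 3
  i=6: j in [0,2] -> 3
  i=7: j in [0,2] -> 3
  i=8: j in [0,2] -> 3
  i=9: j in [0,1] -> 2
H(10) = 0+1+2+3+3+3+3+3+3+2 = 23


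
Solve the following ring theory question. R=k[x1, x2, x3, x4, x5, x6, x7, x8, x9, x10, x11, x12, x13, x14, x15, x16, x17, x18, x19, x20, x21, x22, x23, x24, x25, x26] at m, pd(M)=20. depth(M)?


pd+depth=depth(R)=26
depth=26-20=6


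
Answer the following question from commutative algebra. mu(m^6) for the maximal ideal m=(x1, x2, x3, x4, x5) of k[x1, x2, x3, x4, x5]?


Graded Nakayama: mu(m^d) = dim_k (m^d/m^(d+1)) = #degree-6 monomials in 5 vars
C(n+d-1,d)=C(10,6)=210


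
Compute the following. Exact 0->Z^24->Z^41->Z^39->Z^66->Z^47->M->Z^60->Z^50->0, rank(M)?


Alt sum=0:
(-1)^0*24 + (-1)^1*41 + (-1)^2*39 + (-1)^3*66 + (-1)^4*47 + (-1)^5*? + (-1)^6*60 + (-1)^7*50=0
rank(M)=13


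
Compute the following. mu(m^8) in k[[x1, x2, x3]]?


C(n+d-1,d)=C(10,8)=45


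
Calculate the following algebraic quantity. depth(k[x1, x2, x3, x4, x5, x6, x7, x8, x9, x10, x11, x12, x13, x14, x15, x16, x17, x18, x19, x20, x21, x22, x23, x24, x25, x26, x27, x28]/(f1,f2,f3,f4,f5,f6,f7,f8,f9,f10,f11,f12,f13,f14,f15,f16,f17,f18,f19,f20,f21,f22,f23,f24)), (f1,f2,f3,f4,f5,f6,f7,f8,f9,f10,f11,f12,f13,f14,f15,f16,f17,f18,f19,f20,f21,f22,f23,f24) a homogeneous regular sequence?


depth(R)=28
depth(R/I)=28-24=4


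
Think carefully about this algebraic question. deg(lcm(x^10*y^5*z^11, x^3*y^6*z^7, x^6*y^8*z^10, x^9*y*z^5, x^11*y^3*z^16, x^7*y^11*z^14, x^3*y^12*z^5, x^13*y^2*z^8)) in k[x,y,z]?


lcm = componentwise max:
x: max(10,3,6,9,11,7,3,13)=13
y: max(5,6,8,1,3,11,12,2)=12
z: max(11,7,10,5,16,14,5,8)=16
Total=13+12+16=41


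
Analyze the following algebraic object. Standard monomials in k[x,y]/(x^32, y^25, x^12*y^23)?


k[x,y]/I, I = (x^32, y^25, x^12*y^23)
Rect: 32x25=800. Corner: (32-12)x(25-23)=40.
dim = 800-40 = 760


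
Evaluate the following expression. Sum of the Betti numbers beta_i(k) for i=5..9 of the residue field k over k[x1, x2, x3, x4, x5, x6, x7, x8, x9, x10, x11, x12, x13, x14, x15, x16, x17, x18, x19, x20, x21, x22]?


Koszul resolution: beta_i(k)=C(n,i), n=22
C(22,5)=26334, C(22,6)=74613, C(22,7)=170544, C(22,8)=319770, C(22,9)=497420
Sum=1088681


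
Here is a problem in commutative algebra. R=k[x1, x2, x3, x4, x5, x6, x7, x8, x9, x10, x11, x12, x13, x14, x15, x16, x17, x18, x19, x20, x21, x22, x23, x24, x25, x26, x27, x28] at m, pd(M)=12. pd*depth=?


pd+depth=28
depth=28-12=16
pd*depth=12*16=192


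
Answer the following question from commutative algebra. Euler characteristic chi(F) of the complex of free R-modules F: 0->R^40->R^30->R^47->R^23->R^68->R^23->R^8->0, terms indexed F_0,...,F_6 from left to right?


chi = sum (-1)^i * rank:
(-1)^0*40=40
(-1)^1*30=-30
(-1)^2*47=47
(-1)^3*23=-23
(-1)^4*68=68
(-1)^5*23=-23
(-1)^6*8=8
chi=87


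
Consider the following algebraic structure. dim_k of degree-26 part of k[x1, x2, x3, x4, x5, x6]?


C(d+n-1,n-1)=C(31,5)=169911


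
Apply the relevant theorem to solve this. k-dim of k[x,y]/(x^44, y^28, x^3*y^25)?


k[x,y]/I, I = (x^44, y^28, x^3*y^25)
Rect: 44x28=1232. Corner: (44-3)x(28-25)=123.
dim = 1232-123 = 1109


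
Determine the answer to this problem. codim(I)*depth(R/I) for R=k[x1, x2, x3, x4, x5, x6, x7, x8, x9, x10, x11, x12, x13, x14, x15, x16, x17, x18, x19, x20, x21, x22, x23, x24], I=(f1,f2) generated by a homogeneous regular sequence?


codim=2, depth=dim(R/I)=24-2=22
Product=2*22=44


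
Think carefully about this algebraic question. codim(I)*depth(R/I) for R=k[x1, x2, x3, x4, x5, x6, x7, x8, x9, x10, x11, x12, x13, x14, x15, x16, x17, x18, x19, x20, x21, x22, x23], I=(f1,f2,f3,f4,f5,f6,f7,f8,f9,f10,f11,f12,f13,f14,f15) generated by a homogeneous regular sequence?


codim=15, depth=dim(R/I)=23-15=8
Product=15*8=120


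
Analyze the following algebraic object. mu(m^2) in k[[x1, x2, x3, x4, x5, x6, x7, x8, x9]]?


C(n+d-1,d)=C(10,2)=45


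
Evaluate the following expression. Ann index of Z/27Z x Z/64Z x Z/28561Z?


Exponent = lcm of the cyclic orders; pairwise coprime => product.
3^3*2^6*13^4=27*64*28561=49353408


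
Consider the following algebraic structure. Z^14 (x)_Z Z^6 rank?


rank(M(x)N) = rank(M)*rank(N)
14*6 = 84


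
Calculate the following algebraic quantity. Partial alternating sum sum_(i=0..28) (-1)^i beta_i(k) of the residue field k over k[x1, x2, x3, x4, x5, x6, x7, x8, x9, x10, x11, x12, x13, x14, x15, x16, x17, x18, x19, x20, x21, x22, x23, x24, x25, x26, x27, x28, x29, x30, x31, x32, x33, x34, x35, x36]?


Koszul resolution: beta_i(k)=C(n,i), n=36
sum_(i=0..p) (-1)^i C(n,i) = (-1)^p C(n-1,p)
(-1)^28*C(35,28) = (-1)^28*6724520 = 6724520


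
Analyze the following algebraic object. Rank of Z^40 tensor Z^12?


rank(M(x)N) = rank(M)*rank(N)
40*12 = 480


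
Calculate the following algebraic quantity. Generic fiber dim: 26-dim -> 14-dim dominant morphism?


dim(fiber)=dim(X)-dim(Y)=26-14=12


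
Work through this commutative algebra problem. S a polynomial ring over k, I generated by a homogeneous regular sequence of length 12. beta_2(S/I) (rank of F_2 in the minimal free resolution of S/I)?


Regular sequence => Koszul complex is the minimal free resolution.
Syz_1 minimally generated by Koszul relations f_i*e_j - f_j*e_i (i<j): mu(Syz_1) = beta_2 = C(m,2) = m(m-1)/2
m=12
12*11/2 = 66


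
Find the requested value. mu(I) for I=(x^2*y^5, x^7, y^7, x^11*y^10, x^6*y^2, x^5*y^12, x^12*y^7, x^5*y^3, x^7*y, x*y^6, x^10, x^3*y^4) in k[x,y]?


Remove redundant (divisible by others).
x^12*y^7 redundant.
x^10 redundant.
x^7*y redundant.
x^5*y^12 redundant.
x^11*y^10 redundant.
Min: x^7, x^6*y^2, x^5*y^3, x^3*y^4, x^2*y^5, x*y^6, y^7
Count=7


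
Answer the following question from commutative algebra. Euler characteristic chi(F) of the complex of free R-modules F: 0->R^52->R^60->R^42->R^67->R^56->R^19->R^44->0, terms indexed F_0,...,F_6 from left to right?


chi = sum (-1)^i * rank:
(-1)^0*52=52
(-1)^1*60=-60
(-1)^2*42=42
(-1)^3*67=-67
(-1)^4*56=56
(-1)^5*19=-19
(-1)^6*44=44
chi=48


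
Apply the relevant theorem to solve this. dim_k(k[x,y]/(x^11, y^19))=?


Basis: x^i*y^j, i<11, j<19
11*19=209


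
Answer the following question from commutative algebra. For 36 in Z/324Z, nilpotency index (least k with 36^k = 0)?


36^k mod 324:
k=1: 36
k=2: 0
First zero at k = 2


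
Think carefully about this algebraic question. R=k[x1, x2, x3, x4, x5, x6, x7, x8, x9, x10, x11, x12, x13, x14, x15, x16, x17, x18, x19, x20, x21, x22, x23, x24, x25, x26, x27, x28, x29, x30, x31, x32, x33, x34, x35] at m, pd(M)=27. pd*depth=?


pd+depth=35
depth=35-27=8
pd*depth=27*8=216


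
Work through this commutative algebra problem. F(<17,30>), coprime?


gcd(17,30)=1 => F=ab-a-b=17*30-17-30=510-47=463


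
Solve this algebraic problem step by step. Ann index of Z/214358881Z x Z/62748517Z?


Exponent = lcm of the cyclic orders; pairwise coprime => product.
11^8*13^7=214358881*62748517=13450701888529477


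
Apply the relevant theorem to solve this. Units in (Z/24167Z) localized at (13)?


Local ring = Z/2197Z.
phi(2197) = 13^2*(13-1) = 2028


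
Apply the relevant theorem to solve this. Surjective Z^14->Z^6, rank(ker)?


rank(ker) = 14-6 = 8


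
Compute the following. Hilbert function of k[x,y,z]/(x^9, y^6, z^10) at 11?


Need i<9, j<6, k<10 with i+j+k=11.
For each i, j ranges over max(0,11-i-9)..min(5,11-i):
  i=0: j in [2,5] -> 4
  i=1: j in [1,5] -> 5
  i=2: j in [0,5] -> 6
  i=3: j in [0,5] -> 6
  i=4: j in [0,5] -> 6
  i=5: j in [0,5] -> 6
  i=6: j in [0,5] -> 6
  i=7: j in [0,4] -> 5
  i=8: j in [0,3] -> 4
H(11) = 4+5+6+6+6+6+6+5+4 = 48


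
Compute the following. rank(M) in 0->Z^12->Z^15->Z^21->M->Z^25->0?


Alt sum=0:
(-1)^0*12 + (-1)^1*15 + (-1)^2*21 + (-1)^3*? + (-1)^4*25=0
rank(M)=43


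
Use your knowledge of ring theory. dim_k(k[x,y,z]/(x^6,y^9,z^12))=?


Basis: x^iy^jz^k, i<6,j<9,k<12
6*9*12=648


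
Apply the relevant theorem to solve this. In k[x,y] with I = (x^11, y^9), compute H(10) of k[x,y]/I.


k[x,y], I = (x^11, y^9), d = 10
Need i < 11 and d-i < 9.
Range: 2 <= i <= 10.
H(10) = 9


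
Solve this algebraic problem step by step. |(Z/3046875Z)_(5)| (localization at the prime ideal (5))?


5-primary part: 3046875=5^7*39
Size=5^7=78125


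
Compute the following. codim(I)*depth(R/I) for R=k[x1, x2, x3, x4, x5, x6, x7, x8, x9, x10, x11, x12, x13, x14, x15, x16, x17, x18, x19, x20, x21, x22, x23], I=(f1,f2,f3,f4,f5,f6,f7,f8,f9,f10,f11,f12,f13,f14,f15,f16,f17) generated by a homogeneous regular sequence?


codim=17, depth=dim(R/I)=23-17=6
Product=17*6=102


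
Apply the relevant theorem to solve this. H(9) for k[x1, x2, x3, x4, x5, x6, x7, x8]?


C(d+n-1,n-1)=C(16,7)=11440


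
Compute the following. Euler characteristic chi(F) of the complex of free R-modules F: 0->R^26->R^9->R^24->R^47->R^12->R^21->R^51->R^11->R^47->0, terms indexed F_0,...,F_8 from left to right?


chi = sum (-1)^i * rank:
(-1)^0*26=26
(-1)^1*9=-9
(-1)^2*24=24
(-1)^3*47=-47
(-1)^4*12=12
(-1)^5*21=-21
(-1)^6*51=51
(-1)^7*11=-11
(-1)^8*47=47
chi=72


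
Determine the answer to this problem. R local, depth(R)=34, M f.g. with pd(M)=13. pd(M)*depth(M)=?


pd+depth=34
depth=34-13=21
pd*depth=13*21=273


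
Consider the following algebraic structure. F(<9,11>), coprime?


gcd(9,11)=1 => F=ab-a-b=9*11-9-11=99-20=79


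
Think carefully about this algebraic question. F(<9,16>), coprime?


gcd(9,16)=1 => F=ab-a-b=9*16-9-16=144-25=119


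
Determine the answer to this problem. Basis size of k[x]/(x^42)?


Basis: 1,x,...,x^41
dim=42


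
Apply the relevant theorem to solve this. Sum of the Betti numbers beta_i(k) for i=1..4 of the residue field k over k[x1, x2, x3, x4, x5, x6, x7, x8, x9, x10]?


Koszul resolution: beta_i(k)=C(n,i), n=10
C(10,1)=10, C(10,2)=45, C(10,3)=120, C(10,4)=210
Sum=385


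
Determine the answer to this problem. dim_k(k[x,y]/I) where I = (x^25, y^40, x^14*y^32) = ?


k[x,y]/I, I = (x^25, y^40, x^14*y^32)
Rect: 25x40=1000. Corner: (25-14)x(40-32)=88.
dim = 1000-88 = 912


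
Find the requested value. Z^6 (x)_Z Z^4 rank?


rank(M(x)N) = rank(M)*rank(N)
6*4 = 24


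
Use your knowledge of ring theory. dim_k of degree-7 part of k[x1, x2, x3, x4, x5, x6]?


C(d+n-1,n-1)=C(12,5)=792


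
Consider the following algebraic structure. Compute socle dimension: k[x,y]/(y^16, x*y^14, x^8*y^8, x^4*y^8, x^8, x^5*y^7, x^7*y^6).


Socle = ann(m) = span of standard monomials u with x*u, y*u in I (staircase corners).
Redundant generators: x^8*y^8
Minimal generators: x^8, x^7*y^6, x^5*y^7, x^4*y^8, x*y^14, y^16
Corners: y^15, x^3y^13, x^4y^7, x^6y^6, x^7y^5
Socle dim=5


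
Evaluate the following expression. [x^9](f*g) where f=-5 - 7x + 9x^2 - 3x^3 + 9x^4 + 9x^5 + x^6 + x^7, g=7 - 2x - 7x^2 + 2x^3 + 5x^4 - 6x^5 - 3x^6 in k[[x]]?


[x^9] = sum a_i*b_j, i+j=9
  -3*-3=9
  9*-6=-54
  9*5=45
  1*2=2
  1*-7=-7
Sum=-5


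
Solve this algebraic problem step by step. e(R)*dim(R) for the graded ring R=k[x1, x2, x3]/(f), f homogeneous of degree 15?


e(R)=deg(f)=15, dim(R)=3-1=2
e*dim=15*2=30


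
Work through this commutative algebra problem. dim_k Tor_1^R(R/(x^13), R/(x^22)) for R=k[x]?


Tor_1(R/I,R/J)=(I cap J)/IJ=(x^22)/(x^35)
dim=35-22=min(13,22)=13


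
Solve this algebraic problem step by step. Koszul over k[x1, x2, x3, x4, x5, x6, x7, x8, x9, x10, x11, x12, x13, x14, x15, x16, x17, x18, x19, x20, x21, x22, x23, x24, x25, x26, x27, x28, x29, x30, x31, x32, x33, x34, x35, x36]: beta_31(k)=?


C(n,i)=C(36,31)=376992


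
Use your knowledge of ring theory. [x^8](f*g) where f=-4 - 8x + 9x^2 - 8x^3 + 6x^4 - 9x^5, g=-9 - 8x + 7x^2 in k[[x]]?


[x^8] = sum a_i*b_j, i+j=8
Sum=0


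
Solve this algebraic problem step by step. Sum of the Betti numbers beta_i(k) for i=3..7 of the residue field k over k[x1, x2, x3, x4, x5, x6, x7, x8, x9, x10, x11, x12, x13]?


Koszul resolution: beta_i(k)=C(n,i), n=13
C(13,3)=286, C(13,4)=715, C(13,5)=1287, C(13,6)=1716, C(13,7)=1716
Sum=5720


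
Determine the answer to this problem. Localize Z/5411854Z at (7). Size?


7-primary part: 5411854=7^6*46
Size=7^6=117649


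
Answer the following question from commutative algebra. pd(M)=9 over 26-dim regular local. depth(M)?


pd+depth=depth(R)=26
depth=26-9=17


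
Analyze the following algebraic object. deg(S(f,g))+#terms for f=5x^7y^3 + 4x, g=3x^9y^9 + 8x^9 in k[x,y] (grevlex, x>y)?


LT(f)=5x^7y^3, LT(g)=3x^9y^9
lcm(LM)=x^9y^9
S(f,g) (scaled by 15 to clear denominators) = 3x^2y^6*f - 5*g = -40x^9 + 12x^3y^6
2 terms, deg 9.
9+2=11


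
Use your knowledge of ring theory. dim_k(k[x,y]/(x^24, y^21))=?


Basis: x^i*y^j, i<24, j<21
24*21=504


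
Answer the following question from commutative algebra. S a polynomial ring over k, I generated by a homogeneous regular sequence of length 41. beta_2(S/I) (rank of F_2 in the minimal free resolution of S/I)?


Regular sequence => Koszul complex is the minimal free resolution.
Syz_1 minimally generated by Koszul relations f_i*e_j - f_j*e_i (i<j): mu(Syz_1) = beta_2 = C(m,2) = m(m-1)/2
m=41
41*40/2 = 820


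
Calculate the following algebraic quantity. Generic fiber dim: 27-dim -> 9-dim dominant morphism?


dim(fiber)=dim(X)-dim(Y)=27-9=18


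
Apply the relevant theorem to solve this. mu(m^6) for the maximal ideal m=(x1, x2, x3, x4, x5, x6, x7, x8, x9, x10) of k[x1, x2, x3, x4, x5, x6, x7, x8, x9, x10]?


Graded Nakayama: mu(m^d) = dim_k (m^d/m^(d+1)) = #degree-6 monomials in 10 vars
C(n+d-1,d)=C(15,6)=5005


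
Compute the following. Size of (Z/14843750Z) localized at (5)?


5-primary part: 14843750=5^8*38
Size=5^8=390625


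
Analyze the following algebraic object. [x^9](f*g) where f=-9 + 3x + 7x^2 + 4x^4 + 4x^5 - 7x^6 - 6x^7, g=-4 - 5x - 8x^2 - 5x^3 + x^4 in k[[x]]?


[x^9] = sum a_i*b_j, i+j=9
  4*1=4
  -7*-5=35
  -6*-8=48
Sum=87


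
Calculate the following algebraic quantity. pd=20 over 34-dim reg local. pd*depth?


pd+depth=34
depth=34-20=14
pd*depth=20*14=280


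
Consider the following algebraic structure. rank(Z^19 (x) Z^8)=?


rank(M(x)N) = rank(M)*rank(N)
19*8 = 152


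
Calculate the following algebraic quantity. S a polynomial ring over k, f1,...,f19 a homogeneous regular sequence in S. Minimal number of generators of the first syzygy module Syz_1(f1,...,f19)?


Regular sequence => Koszul complex is the minimal free resolution.
Syz_1 minimally generated by Koszul relations f_i*e_j - f_j*e_i (i<j): mu(Syz_1) = beta_2 = C(m,2) = m(m-1)/2
m=19
19*18/2 = 171


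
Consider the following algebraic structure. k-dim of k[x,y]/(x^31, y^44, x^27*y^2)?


k[x,y]/I, I = (x^31, y^44, x^27*y^2)
Rect: 31x44=1364. Corner: (31-27)x(44-2)=168.
dim = 1364-168 = 1196


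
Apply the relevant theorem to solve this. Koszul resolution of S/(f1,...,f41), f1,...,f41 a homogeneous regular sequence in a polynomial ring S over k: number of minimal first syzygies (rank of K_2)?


Regular sequence => Koszul complex is the minimal free resolution.
Syz_1 minimally generated by Koszul relations f_i*e_j - f_j*e_i (i<j): mu(Syz_1) = beta_2 = C(m,2) = m(m-1)/2
m=41
41*40/2 = 820


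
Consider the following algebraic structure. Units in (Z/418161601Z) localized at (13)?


Local ring = Z/28561Z.
phi(28561) = 13^3*(13-1) = 26364


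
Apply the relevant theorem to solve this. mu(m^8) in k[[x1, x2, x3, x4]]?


C(n+d-1,d)=C(11,8)=165


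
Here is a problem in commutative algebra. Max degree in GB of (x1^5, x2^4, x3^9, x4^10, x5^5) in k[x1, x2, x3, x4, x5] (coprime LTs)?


Pure powers, coprime LTs => already GB.
Degrees: 5, 4, 9, 10, 5
Max=10


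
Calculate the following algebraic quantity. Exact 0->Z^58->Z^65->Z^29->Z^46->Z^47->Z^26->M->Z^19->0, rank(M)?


Alt sum=0:
(-1)^0*58 + (-1)^1*65 + (-1)^2*29 + (-1)^3*46 + (-1)^4*47 + (-1)^5*26 + (-1)^6*? + (-1)^7*19=0
rank(M)=22


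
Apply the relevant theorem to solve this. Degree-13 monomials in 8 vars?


C(d+n-1,n-1)=C(20,7)=77520


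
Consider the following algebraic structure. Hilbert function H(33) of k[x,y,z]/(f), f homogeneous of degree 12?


C(35,2)-C(23,2)=595-253=342


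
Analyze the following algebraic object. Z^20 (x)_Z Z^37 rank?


rank(M(x)N) = rank(M)*rank(N)
20*37 = 740


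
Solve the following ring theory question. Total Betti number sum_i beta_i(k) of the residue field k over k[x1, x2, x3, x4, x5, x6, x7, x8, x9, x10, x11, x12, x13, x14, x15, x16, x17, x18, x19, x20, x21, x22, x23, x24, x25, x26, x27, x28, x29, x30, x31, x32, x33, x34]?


Koszul resolution: beta_i(k)=C(n,i), n=34
sum_i C(34,i) = 2^34 = 17179869184


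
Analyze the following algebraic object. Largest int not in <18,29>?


gcd(18,29)=1 => F=ab-a-b=18*29-18-29=522-47=475


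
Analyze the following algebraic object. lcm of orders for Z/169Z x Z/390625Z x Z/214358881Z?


Exponent = lcm of the cyclic orders; pairwise coprime => product.
13^2*5^8*11^8=169*390625*214358881=14151035503515625


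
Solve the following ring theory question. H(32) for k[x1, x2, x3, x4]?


C(d+n-1,n-1)=C(35,3)=6545


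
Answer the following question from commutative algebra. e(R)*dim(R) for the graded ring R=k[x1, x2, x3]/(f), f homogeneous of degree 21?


e(R)=deg(f)=21, dim(R)=3-1=2
e*dim=21*2=42


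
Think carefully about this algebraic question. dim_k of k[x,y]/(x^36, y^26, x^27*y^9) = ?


k[x,y]/I, I = (x^36, y^26, x^27*y^9)
Rect: 36x26=936. Corner: (36-27)x(26-9)=153.
dim = 936-153 = 783


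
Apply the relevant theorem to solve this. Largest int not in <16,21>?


gcd(16,21)=1 => F=ab-a-b=16*21-16-21=336-37=299


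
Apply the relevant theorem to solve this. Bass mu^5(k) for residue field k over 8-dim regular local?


C(n,i)=C(8,5)=56


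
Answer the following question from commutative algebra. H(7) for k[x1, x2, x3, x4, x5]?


C(d+n-1,n-1)=C(11,4)=330


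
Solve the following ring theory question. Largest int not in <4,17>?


gcd(4,17)=1 => F=ab-a-b=4*17-4-17=68-21=47


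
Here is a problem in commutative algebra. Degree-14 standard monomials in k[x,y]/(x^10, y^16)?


k[x,y], I = (x^10, y^16), d = 14
Need i < 10 and d-i < 16.
Range: 0 <= i <= 9.
H(14) = 10


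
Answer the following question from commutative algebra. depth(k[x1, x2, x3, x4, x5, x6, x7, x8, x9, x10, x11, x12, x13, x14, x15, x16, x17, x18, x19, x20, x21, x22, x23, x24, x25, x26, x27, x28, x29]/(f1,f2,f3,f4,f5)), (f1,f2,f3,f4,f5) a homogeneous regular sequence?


depth(R)=29
depth(R/I)=29-5=24


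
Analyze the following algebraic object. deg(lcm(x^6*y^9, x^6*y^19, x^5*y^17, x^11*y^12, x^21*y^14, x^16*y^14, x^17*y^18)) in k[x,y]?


lcm = componentwise max:
x: max(6,6,5,11,21,16,17)=21
y: max(9,19,17,12,14,14,18)=19
Total=21+19=40


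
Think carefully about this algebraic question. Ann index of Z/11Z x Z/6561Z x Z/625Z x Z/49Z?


Exponent = lcm of the cyclic orders; pairwise coprime => product.
11^1*3^8*5^4*7^2=11*6561*625*49=2210236875


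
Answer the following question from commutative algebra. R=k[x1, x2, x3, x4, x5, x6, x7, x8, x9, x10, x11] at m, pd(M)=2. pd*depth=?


pd+depth=11
depth=11-2=9
pd*depth=2*9=18


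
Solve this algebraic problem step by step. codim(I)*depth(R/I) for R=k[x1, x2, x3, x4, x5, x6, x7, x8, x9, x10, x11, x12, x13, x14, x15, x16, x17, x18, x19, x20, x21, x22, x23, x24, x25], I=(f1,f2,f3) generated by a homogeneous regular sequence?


codim=3, depth=dim(R/I)=25-3=22
Product=3*22=66


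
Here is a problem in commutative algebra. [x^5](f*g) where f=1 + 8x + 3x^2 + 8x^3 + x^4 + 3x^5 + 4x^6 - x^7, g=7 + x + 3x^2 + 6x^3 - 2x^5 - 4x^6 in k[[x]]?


[x^5] = sum a_i*b_j, i+j=5
  1*-2=-2
  3*6=18
  8*3=24
  1*1=1
  3*7=21
Sum=62


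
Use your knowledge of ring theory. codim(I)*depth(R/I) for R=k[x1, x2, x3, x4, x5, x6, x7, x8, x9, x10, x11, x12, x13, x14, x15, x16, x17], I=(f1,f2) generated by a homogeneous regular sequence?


codim=2, depth=dim(R/I)=17-2=15
Product=2*15=30


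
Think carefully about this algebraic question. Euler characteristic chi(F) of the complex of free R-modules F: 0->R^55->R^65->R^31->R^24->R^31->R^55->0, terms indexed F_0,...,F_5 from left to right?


chi = sum (-1)^i * rank:
(-1)^0*55=55
(-1)^1*65=-65
(-1)^2*31=31
(-1)^3*24=-24
(-1)^4*31=31
(-1)^5*55=-55
chi=-27


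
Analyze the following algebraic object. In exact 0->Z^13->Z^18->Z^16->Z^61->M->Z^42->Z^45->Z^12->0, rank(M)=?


Alt sum=0:
(-1)^0*13 + (-1)^1*18 + (-1)^2*16 + (-1)^3*61 + (-1)^4*? + (-1)^5*42 + (-1)^6*45 + (-1)^7*12=0
rank(M)=59


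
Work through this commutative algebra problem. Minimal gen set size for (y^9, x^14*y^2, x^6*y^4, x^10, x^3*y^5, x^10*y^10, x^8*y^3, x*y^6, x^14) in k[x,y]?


Remove redundant (divisible by others).
x^14 redundant.
x^10*y^10 redundant.
x^14*y^2 redundant.
Min: x^10, x^8*y^3, x^6*y^4, x^3*y^5, x*y^6, y^9
Count=6


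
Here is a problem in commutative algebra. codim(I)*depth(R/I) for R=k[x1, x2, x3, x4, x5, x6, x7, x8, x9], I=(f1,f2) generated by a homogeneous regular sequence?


codim=2, depth=dim(R/I)=9-2=7
Product=2*7=14


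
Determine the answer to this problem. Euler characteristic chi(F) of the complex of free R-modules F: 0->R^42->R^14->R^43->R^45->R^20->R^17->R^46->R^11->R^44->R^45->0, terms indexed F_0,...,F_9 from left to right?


chi = sum (-1)^i * rank:
(-1)^0*42=42
(-1)^1*14=-14
(-1)^2*43=43
(-1)^3*45=-45
(-1)^4*20=20
(-1)^5*17=-17
(-1)^6*46=46
(-1)^7*11=-11
(-1)^8*44=44
(-1)^9*45=-45
chi=63


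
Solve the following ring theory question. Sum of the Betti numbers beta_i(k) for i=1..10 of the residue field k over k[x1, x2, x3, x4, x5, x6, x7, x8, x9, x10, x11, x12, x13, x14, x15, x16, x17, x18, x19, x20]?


Koszul resolution: beta_i(k)=C(n,i), n=20
C(20,1)=20, C(20,2)=190, C(20,3)=1140, C(20,4)=4845, C(20,5)=15504, C(20,6)=38760, C(20,7)=77520, C(20,8)=125970, C(20,9)=167960, C(20,10)=184756
Sum=616665


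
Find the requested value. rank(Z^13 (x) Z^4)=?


rank(M(x)N) = rank(M)*rank(N)
13*4 = 52


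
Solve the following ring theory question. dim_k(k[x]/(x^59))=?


Basis: 1,x,...,x^58
dim=59


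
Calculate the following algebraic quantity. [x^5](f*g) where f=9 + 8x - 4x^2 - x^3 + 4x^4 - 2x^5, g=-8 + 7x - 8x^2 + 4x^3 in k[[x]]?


[x^5] = sum a_i*b_j, i+j=5
  -4*4=-16
  -1*-8=8
  4*7=28
  -2*-8=16
Sum=36
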